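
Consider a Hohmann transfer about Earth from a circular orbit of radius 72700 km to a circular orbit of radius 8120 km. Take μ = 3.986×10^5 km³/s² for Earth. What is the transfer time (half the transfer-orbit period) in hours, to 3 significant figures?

t = 11.2 hours

Transfer-ellipse semi-major axis a_t = (r₁ + r₂)/2 = (72700 + 8120)/2 = 40410 km.
Transfer time t = π√(a_t³/μ) = π√((40410)³ / 3.986×10^5) = 40420 s.
Converting: 40420 s ÷ 3600 s/hour = 11.2 hours.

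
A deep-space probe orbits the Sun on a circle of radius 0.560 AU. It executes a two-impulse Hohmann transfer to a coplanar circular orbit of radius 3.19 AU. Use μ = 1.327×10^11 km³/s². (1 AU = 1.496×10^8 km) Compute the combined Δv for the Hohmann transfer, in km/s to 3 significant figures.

In km: r₁ = 0.560 × 1.496×10^8 = 8.3776×10^7 km; r₂ = 3.19 × 1.496×10^8 = 4.77224×10^8 km.
The Hohmann ellipse has a_t = (r₁ + r₂)/2 = 2.805×10^8 km.
Circular speed at r₁: v₁ = √(μ/r₁) = √(1.327×10^11/8.3776×10^7) = 39.799 km/s.
Transfer-orbit speed at r₁ (v² = μ(2/r − 1/a)): v_p = √[μ(2/r₁ − 1/a_t)] = 51.912 km/s.
First burn Δv₁ = |v_p − v₁| = 12.113 km/s.
Circular speed at r₂: v₂ = √(μ/r₂) = 16.6753 km/s.
Transfer-orbit speed at r₂: v_a = √[μ(2/r₂ − 1/a_t)] = 9.11313 km/s.
Second burn Δv₂ = |v₂ − v_a| = 7.5622 km/s.
Total Δv = Δv₁ + Δv₂ = 19.68 km/s.

Δv = 19.7 km/s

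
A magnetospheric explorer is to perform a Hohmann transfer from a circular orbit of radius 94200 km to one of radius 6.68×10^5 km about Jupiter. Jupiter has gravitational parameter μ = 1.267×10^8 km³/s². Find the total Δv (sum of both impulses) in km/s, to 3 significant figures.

Δv = 18.8 km/s

Transfer-ellipse semi-major axis a_t = (r₁ + r₂)/2 = (94200 + 6.680×10^5)/2 = 3.811×10^5 km.
Circular speed at r₁: v₁ = √(μ/r₁) = √(1.267×10^8/94200) = 36.674386 km/s.
On the transfer ellipse at r₁, vis-viva equation gives v_p = √[μ(2/r₁ − 1/a_t)] = 48.554738 km/s.
First burn Δv₁ = |v_p − v₁| = 11.8804 km/s.
At r₂, v₂ = √(μ/r₂) = 13.7721 km/s.
Transfer-orbit speed at r₂: v_a = √[μ(2/r₂ − 1/a_t)] = 6.84709 km/s.
Second burn Δv₂ = |v₂ − v_a| = 6.92501 km/s.
Δv = Δv₁ + Δv₂ = 11.8804 + 6.92501 = 18.81 km/s.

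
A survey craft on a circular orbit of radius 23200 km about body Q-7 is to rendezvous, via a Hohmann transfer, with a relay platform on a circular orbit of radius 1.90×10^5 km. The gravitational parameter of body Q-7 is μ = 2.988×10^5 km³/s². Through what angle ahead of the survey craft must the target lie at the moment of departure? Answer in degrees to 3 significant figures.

φ = 104°

Semi-major axis of the transfer orbit: a_t = (23200 + 1.900×10^5)/2 = 1.066×10^5 km.
Transfer time t = π√(a_t³/μ) = 2.0003×10^5 s.
Target angular speed ω₂ = √(μ/r₂³) = 6.6002×10^-6 rad/s.
Angle swept by the target during transfer: ω₂·t = 1.3202 rad = 75.64°.
The survey craft traverses 180° on the transfer ellipse, so the target must lead by 180° − 75.64° = 104°.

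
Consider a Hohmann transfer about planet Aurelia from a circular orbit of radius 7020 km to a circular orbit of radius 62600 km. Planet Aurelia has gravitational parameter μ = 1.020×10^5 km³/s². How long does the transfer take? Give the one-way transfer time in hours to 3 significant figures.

Semi-major axis of the transfer orbit: a_t = (7020 + 62600)/2 = 34810 km.
Transfer time t = π√(a_t³/μ) = π√((34810)³ / 1.020×10^5) = 63890 s.
Converting: 63890 s ÷ 3600 s/hour = 17.7 hours.

t = 17.7 hours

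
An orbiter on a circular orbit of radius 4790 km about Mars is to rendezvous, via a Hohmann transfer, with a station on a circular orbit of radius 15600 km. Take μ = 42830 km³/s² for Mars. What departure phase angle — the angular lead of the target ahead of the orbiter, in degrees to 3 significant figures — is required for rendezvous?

Transfer-ellipse semi-major axis a_t = (r₁ + r₂)/2 = (4790 + 15600)/2 = 10195 km.
The half-period of the transfer ellipse is t = π√(a_t³/μ) = 15626 s.
The target's mean motion on its circular orbit is ω₂ = √(μ/r₂³) = 1.0622×10^-4 rad/s.
Angle swept by the target during transfer: ω₂·t = 1.6598 rad = 95.10°.
The orbiter traverses 180° on the transfer ellipse, so the target must lead by 180° − 95.10° = 84.9°.

φ = 84.9°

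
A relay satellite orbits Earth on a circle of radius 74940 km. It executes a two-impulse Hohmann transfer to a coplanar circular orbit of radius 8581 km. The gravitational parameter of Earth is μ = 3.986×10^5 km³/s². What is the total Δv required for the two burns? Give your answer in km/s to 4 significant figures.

The Hohmann ellipse has a_t = (r₁ + r₂)/2 = 41760.5 km.
At r₁ the circular-orbit speed is v₁ = √(μ/r₁) = 2.30628 km/s.
Transfer-orbit speed at r₁ (v² = μ(2/r − 1/a)): v_a = √[μ(2/r₁ − 1/a_t)] = 1.04544 km/s.
First burn Δv₁ = |v_a − v₁| = 1.2608 km/s.
Circular speed at r₂: v₂ = √(μ/r₂) = 6.81553 km/s.
Transfer-orbit speed at r₂: v_p = √[μ(2/r₂ − 1/a_t)] = 9.13006 km/s.
Second burn Δv₂ = |v₂ − v_p| = 2.3145 km/s.
Total Δv = Δv₁ + Δv₂ = 3.575 km/s.

Δv = 3.575 km/s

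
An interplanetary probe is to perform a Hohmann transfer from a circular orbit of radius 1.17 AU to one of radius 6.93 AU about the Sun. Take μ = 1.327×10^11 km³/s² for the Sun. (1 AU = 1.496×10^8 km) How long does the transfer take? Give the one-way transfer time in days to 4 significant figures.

t = 1489 days

In km: r₁ = 1.17 × 1.496×10^8 = 1.75032×10^8 km; r₂ = 6.93 × 1.496×10^8 = 1.036728×10^9 km.
Transfer-ellipse semi-major axis a_t = (r₁ + r₂)/2 = (1.75032×10^8 + 1.036728×10^9)/2 = 6.0588×10^8 km.
By Kepler's third law the transfer-orbit period is T = 2π√(a_t³/μ), so t = T/2 = 1.2862×10^8 s.
Converting: 1.2862×10^8 s ÷ 86400 s/day = 1489 days.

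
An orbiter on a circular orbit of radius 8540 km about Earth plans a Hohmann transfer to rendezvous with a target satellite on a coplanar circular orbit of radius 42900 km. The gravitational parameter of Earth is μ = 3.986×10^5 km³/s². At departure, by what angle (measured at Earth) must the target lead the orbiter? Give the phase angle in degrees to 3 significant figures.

φ = 96.4°

The Hohmann ellipse has a_t = (r₁ + r₂)/2 = 25720 km.
The half-period of the transfer ellipse is t = π√(a_t³/μ) = 20525 s.
The target's mean motion on its circular orbit is ω₂ = √(μ/r₂³) = 7.1053×10^-5 rad/s.
Angle swept by the target during transfer: ω₂·t = 1.4584 rad = 83.56°.
Arrival is 180° from departure on the ellipse, so φ = 180° − 83.56° = 96.4°.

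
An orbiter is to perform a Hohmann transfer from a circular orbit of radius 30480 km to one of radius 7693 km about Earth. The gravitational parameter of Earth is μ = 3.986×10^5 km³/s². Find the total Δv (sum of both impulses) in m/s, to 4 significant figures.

Transfer-ellipse semi-major axis a_t = (r₁ + r₂)/2 = (30480 + 7693)/2 = 19086.5 km.
At r₁ the circular-orbit speed is v₁ = √(μ/r₁) = 3.6163 km/s.
On the transfer ellipse at r₁, v² = μ(2/r − 1/a) gives v_a = √[μ(2/r₁ − 1/a_t)] = 2.2959 km/s.
First burn Δv₁ = |v_a − v₁| = 1.3204 km/s.
At r₂, v₂ = √(μ/r₂) = 7.1981 km/s.
Transfer-orbit speed at r₂: v_p = √[μ(2/r₂ − 1/a_t)] = 9.0963 km/s.
Second burn Δv₂ = |v₂ − v_p| = 1.8982 km/s.
Total Δv = Δv₁ + Δv₂ = 3.219 km/s.

Δv = 3219 m/s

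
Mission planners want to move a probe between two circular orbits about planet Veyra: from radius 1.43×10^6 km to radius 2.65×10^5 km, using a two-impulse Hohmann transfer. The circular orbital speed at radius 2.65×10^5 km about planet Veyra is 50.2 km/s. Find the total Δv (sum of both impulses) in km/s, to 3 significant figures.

From the circular-orbit relation v² = μ/r at r = 2.65×10^5 km: μ = v²r = (50.2)² × 2.65×10^5 = 6.67811×10^8 km³/s².
Semi-major axis of the transfer orbit: a_t = (1.430×10^6 + 2.650×10^5)/2 = 8.475×10^5 km.
At r₁ the circular-orbit speed is v₁ = √(μ/r₁) = 21.6102 km/s.
On the transfer ellipse at r₁, vis-viva equation gives v_a = √[μ(2/r₁ − 1/a_t)] = 12.0840 km/s.
First burn Δv₁ = |v_a − v₁| = 9.5262 km/s.
Circular speed at r₂: v₂ = √(μ/r₂) = 50.200 km/s.
Transfer-orbit speed at r₂: v_p = √[μ(2/r₂ − 1/a_t)] = 65.208 km/s.
Second burn Δv₂ = |v₂ − v_p| = 15.008 km/s.
Total Δv = Δv₁ + Δv₂ = 24.53 km/s.

Δv = 24.5 km/s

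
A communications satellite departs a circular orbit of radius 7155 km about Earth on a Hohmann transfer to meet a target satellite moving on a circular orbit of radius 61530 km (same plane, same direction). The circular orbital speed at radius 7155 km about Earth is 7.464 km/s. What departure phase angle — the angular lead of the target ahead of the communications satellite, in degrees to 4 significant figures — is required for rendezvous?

φ = 104.9°

From the circular-orbit relation v² = μ/r at r = 7155 km: μ = v²r = (7.464)² × 7155 = 3.98614×10^5 km³/s².
Transfer-ellipse semi-major axis a_t = (r₁ + r₂)/2 = (7155 + 61530)/2 = 34342.5 km.
The half-period of the transfer ellipse is t = π√(a_t³/μ) = 31670 s.
The target's mean motion on its circular orbit is ω₂ = √(μ/r₂³) = 4.137×10^-5 rad/s.
Angle swept by the target during transfer: ω₂·t = 1.310 rad = 75.06°.
The communications satellite traverses 180° on the transfer ellipse, so the target must lead by 180° − 75.06° = 104.9°.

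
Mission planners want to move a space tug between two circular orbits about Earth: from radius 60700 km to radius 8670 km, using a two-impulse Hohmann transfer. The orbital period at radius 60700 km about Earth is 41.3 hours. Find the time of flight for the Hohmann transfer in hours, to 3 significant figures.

From Kepler's third law T² = 4π²r³/μ at r = 60700 km, T = 41.3 hours = 41.3 × 3600 s = 1.4868×10^5 s: μ = 4π²r³/T² = 3.99412×10^5 km³/s².
Transfer-ellipse semi-major axis a_t = (r₁ + r₂)/2 = (60700 + 8670)/2 = 34685 km.
By Kepler's third law the transfer-orbit period is T = 2π√(a_t³/μ), so t = T/2 = 32110 s.
Converting: 32110 s ÷ 3600 s/hour = 8.92 hours.

t = 8.92 hours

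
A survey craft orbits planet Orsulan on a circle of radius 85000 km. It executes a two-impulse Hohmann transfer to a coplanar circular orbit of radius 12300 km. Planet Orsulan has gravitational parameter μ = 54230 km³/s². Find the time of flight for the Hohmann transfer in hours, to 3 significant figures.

The Hohmann ellipse has a_t = (r₁ + r₂)/2 = 48650 km.
Half the transfer-orbit period gives t = π√(a_t³/μ) = 1.448×10^5 s.
Converting: 1.448×10^5 s ÷ 3600 s/hour = 40.2 hours.

t = 40.2 hours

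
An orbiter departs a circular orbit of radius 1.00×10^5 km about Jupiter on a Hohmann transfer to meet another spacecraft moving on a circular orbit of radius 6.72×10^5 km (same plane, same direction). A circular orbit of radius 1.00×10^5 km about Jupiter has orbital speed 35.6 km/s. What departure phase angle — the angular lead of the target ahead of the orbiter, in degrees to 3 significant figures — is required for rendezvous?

φ = 102°

From the circular-orbit relation v² = μ/r at r = 1.00×10^5 km: μ = v²r = (35.6)² × 1.00×10^5 = 1.26736×10^8 km³/s².
The Hohmann ellipse has a_t = (r₁ + r₂)/2 = 3.860×10^5 km.
The half-period of the transfer ellipse is t = π√(a_t³/μ) = 66924 s.
Target angular speed ω₂ = √(μ/r₂³) = 2.0436×10^-5 rad/s.
Angle swept by the target during transfer: ω₂·t = 1.3677 rad = 78.36°.
The orbiter traverses 180° on the transfer ellipse, so the target must lead by 180° − 78.36° = 102°.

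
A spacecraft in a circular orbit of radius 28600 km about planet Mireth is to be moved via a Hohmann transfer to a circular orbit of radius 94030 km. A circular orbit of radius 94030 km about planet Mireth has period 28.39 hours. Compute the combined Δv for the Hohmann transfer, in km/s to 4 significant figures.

Δv = 4.331 km/s

From Kepler's third law T² = 4π²r³/μ at r = 94030 km, T = 28.39 hours = 28.39 × 3600 s = 1.02204×10^5 s: μ = 4π²r³/T² = 3.14212×10^6 km³/s².
Semi-major axis of the transfer orbit: a_t = (28600 + 94030)/2 = 61315 km.
Circular speed at r₁: v₁ = √(μ/r₁) = √(3.14212×10^6/28600) = 10.482 km/s.
On the transfer ellipse at r₁, vis-viva equation gives v_p = √[μ(2/r₁ − 1/a_t)] = 12.980 km/s.
First burn Δv₁ = |v_p − v₁| = 2.498 km/s.
At r₂, v₂ = √(μ/r₂) = 5.781 km/s.
Transfer-orbit speed at r₂: v_a = √[μ(2/r₂ − 1/a_t)] = 3.948 km/s.
Second burn Δv₂ = |v₂ − v_a| = 1.833 km/s.
Δv = Δv₁ + Δv₂ = 2.498 + 1.833 = 4.331 km/s.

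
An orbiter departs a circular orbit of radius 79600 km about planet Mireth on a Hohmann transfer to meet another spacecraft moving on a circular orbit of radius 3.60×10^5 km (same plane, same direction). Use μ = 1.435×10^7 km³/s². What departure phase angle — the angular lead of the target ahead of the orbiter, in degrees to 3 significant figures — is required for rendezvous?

Transfer-ellipse semi-major axis a_t = (r₁ + r₂)/2 = (79600 + 3.600×10^5)/2 = 2.198×10^5 km.
Transfer time t = π√(a_t³/μ) = 85461 s.
The target's mean motion on its circular orbit is ω₂ = √(μ/r₂³) = 1.7538×10^-5 rad/s.
Angle swept by the target during transfer: ω₂·t = 1.4988 rad = 85.87°.
Arrival is 180° from departure on the ellipse, so φ = 180° − 85.87° = 94.1°.

φ = 94.1°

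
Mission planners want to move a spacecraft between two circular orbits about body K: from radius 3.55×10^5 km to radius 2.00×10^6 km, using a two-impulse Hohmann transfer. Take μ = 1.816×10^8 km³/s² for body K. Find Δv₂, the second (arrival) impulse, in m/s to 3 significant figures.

Semi-major axis of the transfer orbit: a_t = (3.550×10^5 + 2.000×10^6)/2 = 1.1775×10^6 km.
On the circular orbit at r = 2.000×10^6 km, v_c = √(μ/r) = 9.529 km/s.
Vis-viva on the transfer ellipse at r = 2.000×10^6 km gives v_t = √[μ(2/r − 1/a_t)] = 5.232 km/s.
Δv₂ = |v_t − v_c| = |5.232 − 9.529| = 4.297 km/s.

Δv₂ = 4300 m/s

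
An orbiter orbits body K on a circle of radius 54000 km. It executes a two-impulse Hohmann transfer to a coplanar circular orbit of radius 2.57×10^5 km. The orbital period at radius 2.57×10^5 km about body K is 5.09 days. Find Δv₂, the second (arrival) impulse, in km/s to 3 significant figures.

Δv₂ = 1.51 km/s

From Kepler's third law T² = 4π²r³/μ at r = 2.57×10^5 km, T = 5.09 days = 5.09 × 86400 s = 4.39776×10^5 s: μ = 4π²r³/T² = 3.46494×10^6 km³/s².
Semi-major axis of the transfer orbit: a_t = (54000 + 2.570×10^5)/2 = 1.555×10^5 km.
Circular speed at r = 2.570×10^5 km: v_c = √(μ/r) = 3.672 km/s.
Vis-viva on the transfer ellipse at r = 2.570×10^5 km gives v_t = √[μ(2/r − 1/a_t)] = 2.164 km/s.
Δv₂ = |v_t − v_c| = |2.164 − 3.672| = 1.508 km/s.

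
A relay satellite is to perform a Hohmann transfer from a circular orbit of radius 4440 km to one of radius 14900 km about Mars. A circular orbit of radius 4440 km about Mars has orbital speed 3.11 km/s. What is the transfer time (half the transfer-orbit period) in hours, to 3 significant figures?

From the circular-orbit relation v² = μ/r at r = 4440 km: μ = v²r = (3.11)² × 4440 = 42944.1 km³/s².
Transfer-ellipse semi-major axis a_t = (r₁ + r₂)/2 = (4440 + 14900)/2 = 9670 km.
Half the transfer-orbit period gives t = π√(a_t³/μ) = 14416 s.
Converting: 14416 s ÷ 3600 s/hour = 4.00 hours.

t = 4.00 hours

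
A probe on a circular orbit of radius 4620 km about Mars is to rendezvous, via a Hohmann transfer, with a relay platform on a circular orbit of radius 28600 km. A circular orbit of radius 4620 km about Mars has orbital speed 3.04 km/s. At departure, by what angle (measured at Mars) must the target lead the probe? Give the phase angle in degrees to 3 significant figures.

From the circular-orbit relation v² = μ/r at r = 4620 km: μ = v²r = (3.04)² × 4620 = 42696.2 km³/s².
Semi-major axis of the transfer orbit: a_t = (4620 + 28600)/2 = 16610 km.
Transfer time t = π√(a_t³/μ) = 32546.9 s.
The target's mean motion on its circular orbit is ω₂ = √(μ/r₂³) = 4.27214×10^-5 rad/s.
Angle swept by the target during transfer: ω₂·t = 1.39045 rad = 79.67°.
The probe traverses 180° on the transfer ellipse, so the target must lead by 180° − 79.67° = 100°.

φ = 100°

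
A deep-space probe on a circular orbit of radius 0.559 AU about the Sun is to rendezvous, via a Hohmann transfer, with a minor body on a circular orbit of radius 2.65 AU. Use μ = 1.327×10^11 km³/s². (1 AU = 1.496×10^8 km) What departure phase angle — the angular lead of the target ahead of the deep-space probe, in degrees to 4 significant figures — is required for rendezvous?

In km: r₁ = 0.559 × 1.496×10^8 = 8.36264×10^7 km; r₂ = 2.65 × 1.496×10^8 = 3.9644×10^8 km.
The Hohmann ellipse has a_t = (r₁ + r₂)/2 = 2.400332×10^8 km.
The half-period of the transfer ellipse is t = π√(a_t³/μ) = 3.207×10^7 s.
Target angular speed ω₂ = √(μ/r₂³) = 4.615×10^-8 rad/s.
Angle swept by the target during transfer: ω₂·t = 1.480 rad = 84.80°.
Arrival is 180° from departure on the ellipse, so φ = 180° − 84.80° = 95.20°.

φ = 95.20°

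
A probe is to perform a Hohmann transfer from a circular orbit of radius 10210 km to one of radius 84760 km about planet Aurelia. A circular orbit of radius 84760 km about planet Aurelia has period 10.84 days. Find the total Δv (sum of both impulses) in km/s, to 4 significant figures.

Δv = 0.8555 km/s

From Kepler's third law T² = 4π²r³/μ at r = 84760 km, T = 10.84 days = 10.84 × 86400 s = 9.36576×10^5 s: μ = 4π²r³/T² = 27406.1 km³/s².
Transfer-ellipse semi-major axis a_t = (r₁ + r₂)/2 = (10210 + 84760)/2 = 47485 km.
At r₁ the circular-orbit speed is v₁ = √(μ/r₁) = 1.6384 km/s.
On the transfer ellipse at r₁, vis-viva equation gives v_p = √[μ(2/r₁ − 1/a_t)] = 2.1889 km/s.
First burn Δv₁ = |v_p − v₁| = 0.5505 km/s.
Circular speed at r₂: v₂ = √(μ/r₂) = 0.56863 km/s.
Transfer-orbit speed at r₂: v_a = √[μ(2/r₂ − 1/a_t)] = 0.26367 km/s.
Second burn Δv₂ = |v₂ − v_a| = 0.3050 km/s.
Total Δv = Δv₁ + Δv₂ = 0.8555 km/s.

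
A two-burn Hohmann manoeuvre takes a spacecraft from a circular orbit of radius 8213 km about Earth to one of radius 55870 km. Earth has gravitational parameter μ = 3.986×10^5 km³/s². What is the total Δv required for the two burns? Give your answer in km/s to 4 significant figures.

Transfer-ellipse semi-major axis a_t = (r₁ + r₂)/2 = (8213 + 55870)/2 = 32041.5 km.
Circular speed at r₁: v₁ = √(μ/r₁) = √(3.986×10^5/8213) = 6.9665 km/s.
On the transfer ellipse at r₁, v² = μ(2/r − 1/a) gives v_p = √[μ(2/r₁ − 1/a_t)] = 9.1992 km/s.
First burn Δv₁ = |v_p − v₁| = 2.2327 km/s.
Circular speed at r₂: v₂ = √(μ/r₂) = 2.6710 km/s.
Transfer-orbit speed at r₂: v_a = √[μ(2/r₂ − 1/a_t)] = 1.3523 km/s.
Second burn Δv₂ = |v₂ − v_a| = 1.3187 km/s.
Δv = Δv₁ + Δv₂ = 2.2327 + 1.3187 = 3.551 km/s.

Δv = 3.551 km/s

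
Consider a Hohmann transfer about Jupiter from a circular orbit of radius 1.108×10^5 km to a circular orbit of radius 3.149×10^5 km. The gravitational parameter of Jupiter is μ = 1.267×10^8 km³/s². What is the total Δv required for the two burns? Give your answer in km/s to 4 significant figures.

The Hohmann ellipse has a_t = (r₁ + r₂)/2 = 2.1285×10^5 km.
At r₁ the circular-orbit speed is v₁ = √(μ/r₁) = 33.816 km/s.
On the transfer ellipse at r₁, vis-viva gives v_p = √[μ(2/r₁ − 1/a_t)] = 41.131 km/s.
First burn Δv₁ = |v_p − v₁| = 7.315 km/s.
At r₂, v₂ = √(μ/r₂) = 20.05866 km/s.
Transfer-orbit speed at r₂: v_a = √[μ(2/r₂ − 1/a_t)] = 14.47222 km/s.
Second burn Δv₂ = |v₂ − v_a| = 5.586 km/s.
Total Δv = Δv₁ + Δv₂ = 12.90 km/s.

Δv = 12.90 km/s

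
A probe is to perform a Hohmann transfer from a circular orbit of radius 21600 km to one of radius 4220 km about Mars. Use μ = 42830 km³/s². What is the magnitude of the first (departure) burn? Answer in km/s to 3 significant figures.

Δv₁ = 0.603 km/s

Semi-major axis of the transfer orbit: a_t = (21600 + 4220)/2 = 12910 km.
Circular speed at r = 21600 km: v_c = √(μ/r) = 1.40814 km/s.
Transfer-orbit speed at the same r (vis-viva, a = a_t): v_t = √[μ(2/r − 1/a_t)] = 0.805082 km/s.
Δv₁ = |v_t − v_c| = |0.805082 − 1.40814| = 0.6031 km/s.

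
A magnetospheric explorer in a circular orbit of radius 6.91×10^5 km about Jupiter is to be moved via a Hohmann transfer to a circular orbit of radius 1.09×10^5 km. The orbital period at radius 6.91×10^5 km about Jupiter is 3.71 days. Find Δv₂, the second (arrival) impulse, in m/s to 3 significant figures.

Δv₂ = 10700 m/s

From Kepler's third law T² = 4π²r³/μ at r = 6.91×10^5 km, T = 3.71 days = 3.71 × 86400 s = 3.20544×10^5 s: μ = 4π²r³/T² = 1.26771×10^8 km³/s².
The Hohmann ellipse has a_t = (r₁ + r₂)/2 = 4.000×10^5 km.
On the circular orbit at r = 1.090×10^5 km, v_c = √(μ/r) = 34.10 km/s.
Transfer-orbit speed at the same r (vis-viva, a = a_t): v_t = √[μ(2/r − 1/a_t)] = 44.82 km/s.
Δv₂ = |v_t − v_c| = |44.82 − 34.10| = 10.72 km/s.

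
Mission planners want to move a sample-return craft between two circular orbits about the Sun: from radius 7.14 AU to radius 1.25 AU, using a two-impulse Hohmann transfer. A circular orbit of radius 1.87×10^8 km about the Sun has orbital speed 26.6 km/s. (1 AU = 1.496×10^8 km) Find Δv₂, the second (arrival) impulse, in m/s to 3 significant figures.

From the circular-orbit relation v² = μ/r at r = 1.87×10^8 km: μ = v²r = (26.6)² × 1.87×10^8 = 1.32314×10^11 km³/s².
In km: r₁ = 7.14 × 1.496×10^8 = 1.068144×10^9 km; r₂ = 1.25 × 1.496×10^8 = 1.870×10^8 km.
The Hohmann ellipse has a_t = (r₁ + r₂)/2 = 6.27572×10^8 km.
On the circular orbit at r = 1.870×10^8 km, v_c = √(μ/r) = 26.600 km/s.
Transfer-orbit speed at the same r (vis-viva, a = a_t): v_t = √[μ(2/r − 1/a_t)] = 34.703 km/s.
Δv₂ = |v_t − v_c| = |34.703 − 26.600| = 8.103 km/s.

Δv₂ = 8100 m/s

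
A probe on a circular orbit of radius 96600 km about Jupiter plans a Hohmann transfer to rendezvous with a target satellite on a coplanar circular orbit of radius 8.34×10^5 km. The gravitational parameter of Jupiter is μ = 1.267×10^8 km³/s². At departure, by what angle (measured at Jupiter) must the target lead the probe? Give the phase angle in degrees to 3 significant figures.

φ = 105°

Transfer-ellipse semi-major axis a_t = (r₁ + r₂)/2 = (96600 + 8.340×10^5)/2 = 4.653×10^5 km.
Transfer time t = π√(a_t³/μ) = 88585 s.
Target angular speed ω₂ = √(μ/r₂³) = 1.4779×10^-5 rad/s.
Angle swept by the target during transfer: ω₂·t = 1.3092 rad = 75.01°.
The probe traverses 180° on the transfer ellipse, so the target must lead by 180° − 75.01° = 105°.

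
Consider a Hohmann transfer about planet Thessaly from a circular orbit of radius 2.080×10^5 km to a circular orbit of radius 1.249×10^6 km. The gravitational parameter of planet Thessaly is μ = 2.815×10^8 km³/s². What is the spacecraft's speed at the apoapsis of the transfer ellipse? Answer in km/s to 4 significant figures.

v = 8.022 km/s

Semi-major axis of the transfer orbit: a_t = (2.080×10^5 + 1.249×10^6)/2 = 7.285×10^5 km.
At apoapsis, r = 1.249×10^6 km.
Vis-viva: v = √[μ(2/r − 1/a_t)] = √[2.815×10^8 × (2/1.249×10^6 − 1/7.285×10^5)] = 8.022 km/s.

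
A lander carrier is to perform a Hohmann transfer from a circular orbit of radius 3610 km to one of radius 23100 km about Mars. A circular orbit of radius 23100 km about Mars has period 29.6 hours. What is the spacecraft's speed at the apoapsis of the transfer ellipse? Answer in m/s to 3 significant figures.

v = 708 m/s

From Kepler's third law T² = 4π²r³/μ at r = 23100 km, T = 29.6 hours = 29.6 × 3600 s = 1.0656×10^5 s: μ = 4π²r³/T² = 42855.6 km³/s².
The Hohmann ellipse has a_t = (r₁ + r₂)/2 = 13355 km.
At apoapsis, r = 23100 km.
Applying v² = μ(2/r − 1/a_t): v = 0.7082 km/s.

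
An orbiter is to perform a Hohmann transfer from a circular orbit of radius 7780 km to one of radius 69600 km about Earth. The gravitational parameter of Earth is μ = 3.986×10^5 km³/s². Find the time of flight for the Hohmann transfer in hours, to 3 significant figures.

Semi-major axis of the transfer orbit: a_t = (7780 + 69600)/2 = 38690 km.
Half the transfer-orbit period gives t = π√(a_t³/μ) = 37870 s.
Converting: 37870 s ÷ 3600 s/hour = 10.5 hours.

t = 10.5 hours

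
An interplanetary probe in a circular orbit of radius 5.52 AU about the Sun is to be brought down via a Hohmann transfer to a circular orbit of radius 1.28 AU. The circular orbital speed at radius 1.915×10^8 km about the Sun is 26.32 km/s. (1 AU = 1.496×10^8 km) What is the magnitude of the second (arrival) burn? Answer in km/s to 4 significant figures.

From the circular-orbit relation v² = μ/r at r = 1.915×10^8 km: μ = v²r = (26.32)² × 1.915×10^8 = 1.32660×10^11 km³/s².
In km: r₁ = 5.52 × 1.496×10^8 = 8.25792×10^8 km; r₂ = 1.28 × 1.496×10^8 = 1.91488×10^8 km.
Transfer-ellipse semi-major axis a_t = (r₁ + r₂)/2 = (8.25792×10^8 + 1.91488×10^8)/2 = 5.0864×10^8 km.
On the circular orbit at r = 1.91488×10^8 km, v_c = √(μ/r) = 26.3208 km/s.
Transfer-orbit speed at the same r (vis-viva, a = a_t): v_t = √[μ(2/r − 1/a_t)] = 33.5374 km/s.
Δv₂ = |v_t − v_c| = |33.5374 − 26.3208| = 7.217 km/s.

Δv₂ = 7.217 km/s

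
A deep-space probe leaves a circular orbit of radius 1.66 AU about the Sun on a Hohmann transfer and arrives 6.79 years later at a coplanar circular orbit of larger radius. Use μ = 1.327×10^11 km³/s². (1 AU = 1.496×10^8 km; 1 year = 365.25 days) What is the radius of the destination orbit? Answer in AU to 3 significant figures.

r₂ = 9.72 AU

In km: r₁ = 1.66 × 1.496×10^8 = 2.48336×10^8 km.
Transfer time t = 6.79 years × 365.25 × 86400 s = 2.14276104×10^8 s, and t = π√(a_t³/μ).
So a_t = (μ t²/π²)^(1/3) = (1.327×10^11 × (2.14276104×10^8)² / π²)^(1/3) = 8.5148×10^8 km.
Since a_t = (r₁ + r₂)/2, r₂ = 2a_t − r₁ = 2×8.5148×10^8 − 2.48336×10^8 = 1.454624×10^9 km.
In AU: r₂ = 1.454624×10^9 / 1.496×10^8 = 9.72 AU.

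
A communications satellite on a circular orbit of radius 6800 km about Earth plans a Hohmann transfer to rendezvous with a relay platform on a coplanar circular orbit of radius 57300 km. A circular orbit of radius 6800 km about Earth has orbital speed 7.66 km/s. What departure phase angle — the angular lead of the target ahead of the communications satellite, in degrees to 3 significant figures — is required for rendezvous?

From the circular-orbit relation v² = μ/r at r = 6800 km: μ = v²r = (7.66)² × 6800 = 3.98994×10^5 km³/s².
Semi-major axis of the transfer orbit: a_t = (6800 + 57300)/2 = 32050 km.
The half-period of the transfer ellipse is t = π√(a_t³/μ) = 28537 s.
Target angular speed ω₂ = √(μ/r₂³) = 4.6052×10^-5 rad/s.
Angle swept by the target during transfer: ω₂·t = 1.3142 rad = 75.30°.
The communications satellite traverses 180° on the transfer ellipse, so the target must lead by 180° − 75.30° = 105°.

φ = 105°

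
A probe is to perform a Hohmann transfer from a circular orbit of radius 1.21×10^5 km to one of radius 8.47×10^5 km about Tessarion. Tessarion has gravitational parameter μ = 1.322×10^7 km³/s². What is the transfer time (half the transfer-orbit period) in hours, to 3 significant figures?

t = 80.8 hours

The Hohmann ellipse has a_t = (r₁ + r₂)/2 = 4.840×10^5 km.
Transfer time t = π√(a_t³/μ) = π√((4.840×10^5)³ / 1.322×10^7) = 2.909×10^5 s.
Converting: 2.909×10^5 s ÷ 3600 s/hour = 80.8 hours.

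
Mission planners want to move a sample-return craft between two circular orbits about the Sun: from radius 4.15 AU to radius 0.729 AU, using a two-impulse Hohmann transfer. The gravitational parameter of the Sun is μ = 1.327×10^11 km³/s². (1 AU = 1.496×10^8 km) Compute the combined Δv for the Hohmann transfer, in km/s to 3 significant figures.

In km: r₁ = 4.15 × 1.496×10^8 = 6.2084×10^8 km; r₂ = 0.729 × 1.496×10^8 = 1.090584×10^8 km.
The Hohmann ellipse has a_t = (r₁ + r₂)/2 = 3.649492×10^8 km.
Circular speed at r₁: v₁ = √(μ/r₁) = √(1.327×10^11/6.2084×10^8) = 14.62 km/s.
Transfer-orbit speed at r₁ (vis-viva equation): v_a = √[μ(2/r₁ − 1/a_t)] = 7.992 km/s.
First burn Δv₁ = |v_a − v₁| = 6.628 km/s.
Circular speed at r₂: v₂ = √(μ/r₂) = 34.8824 km/s.
Transfer-orbit speed at r₂: v_p = √[μ(2/r₂ − 1/a_t)] = 45.4967 km/s.
Second burn Δv₂ = |v₂ − v_p| = 10.61 km/s.
Δv = Δv₁ + Δv₂ = 6.628 + 10.61 = 17.24 km/s.

Δv = 17.2 km/s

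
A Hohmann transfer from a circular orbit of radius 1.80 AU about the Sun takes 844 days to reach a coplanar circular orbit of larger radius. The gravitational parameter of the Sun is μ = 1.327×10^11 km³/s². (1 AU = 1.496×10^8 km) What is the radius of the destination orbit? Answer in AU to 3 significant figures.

r₂ = 3.75 AU

In km: r₁ = 1.80 × 1.496×10^8 = 2.6928×10^8 km.
Transfer time t = 844 days = 7.29216×10^7 s, and t = π√(a_t³/μ).
So a_t = (μ t²/π²)^(1/3) = (1.327×10^11 × (7.29216×10^7)² / π²)^(1/3) = 4.1504×10^8 km.
Since a_t = (r₁ + r₂)/2, r₂ = 2a_t − r₁ = 2×4.1504×10^8 − 2.6928×10^8 = 5.608×10^8 km.
In AU: r₂ = 5.608×10^8 / 1.496×10^8 = 3.75 AU.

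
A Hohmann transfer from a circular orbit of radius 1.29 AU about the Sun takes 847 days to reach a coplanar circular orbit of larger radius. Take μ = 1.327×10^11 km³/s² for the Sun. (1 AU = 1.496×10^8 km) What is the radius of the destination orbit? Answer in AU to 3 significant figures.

In km: r₁ = 1.29 × 1.496×10^8 = 1.92984×10^8 km.
Transfer time t = 847 days = 7.31808×10^7 s, and t = π√(a_t³/μ).
So a_t = (μ t²/π²)^(1/3) = (1.327×10^11 × (7.31808×10^7)² / π²)^(1/3) = 4.1603×10^8 km.
Since a_t = (r₁ + r₂)/2, r₂ = 2a_t − r₁ = 2×4.1603×10^8 − 1.92984×10^8 = 6.39076×10^8 km.
In AU: r₂ = 6.39076×10^8 / 1.496×10^8 = 4.27 AU.

r₂ = 4.27 AU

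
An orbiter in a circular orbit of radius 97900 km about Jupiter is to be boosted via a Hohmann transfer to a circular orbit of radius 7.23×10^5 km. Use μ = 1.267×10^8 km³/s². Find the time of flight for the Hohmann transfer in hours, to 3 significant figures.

Transfer-ellipse semi-major axis a_t = (r₁ + r₂)/2 = (97900 + 7.230×10^5)/2 = 4.1045×10^5 km.
Half the transfer-orbit period gives t = π√(a_t³/μ) = 73390 s.
Converting: 73390 s ÷ 3600 s/hour = 20.4 hours.

t = 20.4 hours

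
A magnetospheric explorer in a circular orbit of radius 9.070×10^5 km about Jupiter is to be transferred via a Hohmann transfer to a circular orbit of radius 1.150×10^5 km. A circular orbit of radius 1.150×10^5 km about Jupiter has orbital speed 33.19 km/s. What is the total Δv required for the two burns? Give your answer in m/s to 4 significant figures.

Δv = 17240 m/s

From the circular-orbit relation v² = μ/r at r = 1.150×10^5 km: μ = v²r = (33.19)² × 1.150×10^5 = 1.26681×10^8 km³/s².
Transfer-ellipse semi-major axis a_t = (r₁ + r₂)/2 = (9.070×10^5 + 1.150×10^5)/2 = 5.110×10^5 km.
At r₁ the circular-orbit speed is v₁ = √(μ/r₁) = 11.8182 km/s.
On the transfer ellipse at r₁, vis-viva equation gives v_a = √[μ(2/r₁ − 1/a_t)] = 5.60649 km/s.
First burn Δv₁ = |v_a − v₁| = 6.212 km/s.
At r₂, v₂ = √(μ/r₂) = 33.19 km/s.
Transfer-orbit speed at r₂: v_p = √[μ(2/r₂ − 1/a_t)] = 44.22 km/s.
Second burn Δv₂ = |v₂ − v_p| = 11.03 km/s.
Total Δv = Δv₁ + Δv₂ = 17.24 km/s.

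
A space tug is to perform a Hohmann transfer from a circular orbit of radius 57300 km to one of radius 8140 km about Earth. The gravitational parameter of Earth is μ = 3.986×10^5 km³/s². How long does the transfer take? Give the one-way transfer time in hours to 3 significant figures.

Transfer-ellipse semi-major axis a_t = (r₁ + r₂)/2 = (57300 + 8140)/2 = 32720 km.
Half the transfer-orbit period gives t = π√(a_t³/μ) = 29450 s.
Converting: 29450 s ÷ 3600 s/hour = 8.18 hours.

t = 8.18 hours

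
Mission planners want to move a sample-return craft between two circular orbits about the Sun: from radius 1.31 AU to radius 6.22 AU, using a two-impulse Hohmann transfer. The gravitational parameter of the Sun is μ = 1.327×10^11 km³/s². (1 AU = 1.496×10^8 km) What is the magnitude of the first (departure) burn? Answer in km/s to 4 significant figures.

In km: r₁ = 1.31 × 1.496×10^8 = 1.95976×10^8 km; r₂ = 6.22 × 1.496×10^8 = 9.30512×10^8 km.
Semi-major axis of the transfer orbit: a_t = (1.95976×10^8 + 9.30512×10^8)/2 = 5.63244×10^8 km.
Circular speed at r = 1.95976×10^8 km: v_c = √(μ/r) = 26.0216 km/s.
Vis-viva on the transfer ellipse at r = 1.95976×10^8 km gives v_t = √[μ(2/r − 1/a_t)] = 33.4462 km/s.
Δv₁ = |v_t − v_c| = |33.4462 − 26.0216| = 7.425 km/s.

Δv₁ = 7.425 km/s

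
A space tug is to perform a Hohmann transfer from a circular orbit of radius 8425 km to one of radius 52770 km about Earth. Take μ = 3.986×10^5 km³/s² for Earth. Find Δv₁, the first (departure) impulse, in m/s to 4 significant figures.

The Hohmann ellipse has a_t = (r₁ + r₂)/2 = 30597.5 km.
On the circular orbit at r = 8425 km, v_c = √(μ/r) = 6.878 km/s.
Transfer-orbit speed at the same r (vis-viva, a = a_t): v_t = √[μ(2/r − 1/a_t)] = 9.033 km/s.
Δv₁ = |v_t − v_c| = |9.033 − 6.878| = 2.155 km/s.

Δv₁ = 2155 m/s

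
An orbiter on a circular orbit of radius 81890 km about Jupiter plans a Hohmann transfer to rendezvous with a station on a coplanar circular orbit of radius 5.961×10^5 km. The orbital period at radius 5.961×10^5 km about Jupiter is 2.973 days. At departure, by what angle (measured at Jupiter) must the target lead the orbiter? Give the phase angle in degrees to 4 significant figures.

φ = 102.8°

From Kepler's third law T² = 4π²r³/μ at r = 5.961×10^5 km, T = 2.973 days = 2.973 × 86400 s = 2.568672×10^5 s: μ = 4π²r³/T² = 1.26736×10^8 km³/s².
The Hohmann ellipse has a_t = (r₁ + r₂)/2 = 3.38995×10^5 km.
Transfer time t = π√(a_t³/μ) = 55080 s.
Target angular speed ω₂ = √(μ/r₂³) = 2.446×10^-5 rad/s.
Angle swept by the target during transfer: ω₂·t = 1.3473 rad = 77.19°.
Arrival is 180° from departure on the ellipse, so φ = 180° − 77.19° = 102.8°.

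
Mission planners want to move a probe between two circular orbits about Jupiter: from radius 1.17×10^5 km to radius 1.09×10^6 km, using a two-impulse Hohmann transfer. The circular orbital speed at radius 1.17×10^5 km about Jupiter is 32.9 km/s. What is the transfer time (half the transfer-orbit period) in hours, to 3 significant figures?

From the circular-orbit relation v² = μ/r at r = 1.17×10^5 km: μ = v²r = (32.9)² × 1.17×10^5 = 1.26642×10^8 km³/s².
Transfer-ellipse semi-major axis a_t = (r₁ + r₂)/2 = (1.170×10^5 + 1.090×10^6)/2 = 6.035×10^5 km.
Half the transfer-orbit period gives t = π√(a_t³/μ) = 1.309×10^5 s.
Converting: 1.309×10^5 s ÷ 3600 s/hour = 36.4 hours.

t = 36.4 hours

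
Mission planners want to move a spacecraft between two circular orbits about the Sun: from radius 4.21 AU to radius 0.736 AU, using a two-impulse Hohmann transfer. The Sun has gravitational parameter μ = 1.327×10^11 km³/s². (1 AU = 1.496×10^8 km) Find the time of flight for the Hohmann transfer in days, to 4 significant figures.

t = 710.3 days

In km: r₁ = 4.21 × 1.496×10^8 = 6.29816×10^8 km; r₂ = 0.736 × 1.496×10^8 = 1.101056×10^8 km.
Transfer-ellipse semi-major axis a_t = (r₁ + r₂)/2 = (6.29816×10^8 + 1.101056×10^8)/2 = 3.699608×10^8 km.
Half the transfer-orbit period gives t = π√(a_t³/μ) = 6.137×10^7 s.
Converting: 6.137×10^7 s ÷ 86400 s/day = 710.3 days.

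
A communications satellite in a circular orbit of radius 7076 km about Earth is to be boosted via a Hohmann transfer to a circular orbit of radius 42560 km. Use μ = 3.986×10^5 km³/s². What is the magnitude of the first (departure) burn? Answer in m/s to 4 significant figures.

The Hohmann ellipse has a_t = (r₁ + r₂)/2 = 24818 km.
Circular speed at r = 7076 km: v_c = √(μ/r) = 7.5054 km/s.
Transfer-orbit speed at the same r (vis-viva, a = a_t): v_t = √[μ(2/r − 1/a_t)] = 9.8286 km/s.
Δv₁ = |v_t − v_c| = |9.8286 − 7.5054| = 2.323 km/s.

Δv₁ = 2323 m/s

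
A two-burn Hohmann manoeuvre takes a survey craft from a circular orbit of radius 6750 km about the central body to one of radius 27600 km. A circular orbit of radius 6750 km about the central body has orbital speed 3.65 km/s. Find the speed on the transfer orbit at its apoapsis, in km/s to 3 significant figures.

v = 1.13 km/s

From the circular-orbit relation v² = μ/r at r = 6750 km: μ = v²r = (3.65)² × 6750 = 89926.9 km³/s².
Semi-major axis of the transfer orbit: a_t = (6750 + 27600)/2 = 17175 km.
At apoapsis, r = 27600 km.
Vis-viva: v = √[μ(2/r − 1/a_t)] = √[89926.9 × (2/27600 − 1/17175)] = 1.132 km/s.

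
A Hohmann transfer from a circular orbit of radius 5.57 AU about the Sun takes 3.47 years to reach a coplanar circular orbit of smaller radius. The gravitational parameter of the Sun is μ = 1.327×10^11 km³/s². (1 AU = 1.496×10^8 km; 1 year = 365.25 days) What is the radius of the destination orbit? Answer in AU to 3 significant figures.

In km: r₁ = 5.57 × 1.496×10^8 = 8.33272×10^8 km.
Transfer time t = 3.47 years × 365.25 × 86400 s = 1.09504872×10^8 s, and t = π√(a_t³/μ).
So a_t = (μ t²/π²)^(1/3) = (1.327×10^11 × (1.09504872×10^8)² / π²)^(1/3) = 5.4427×10^8 km.
Since a_t = (r₁ + r₂)/2, r₂ = 2a_t − r₁ = 2×5.4427×10^8 − 8.33272×10^8 = 2.55268×10^8 km.
In AU: r₂ = 2.55268×10^8 / 1.496×10^8 = 1.71 AU.

r₂ = 1.71 AU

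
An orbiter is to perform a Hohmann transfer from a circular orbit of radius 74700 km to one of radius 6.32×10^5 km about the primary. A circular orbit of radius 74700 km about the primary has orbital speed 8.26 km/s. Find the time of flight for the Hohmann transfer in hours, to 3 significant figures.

From the circular-orbit relation v² = μ/r at r = 74700 km: μ = v²r = (8.26)² × 74700 = 5.09660×10^6 km³/s².
The Hohmann ellipse has a_t = (r₁ + r₂)/2 = 3.5335×10^5 km.
Transfer time t = π√(a_t³/μ) = π√((3.5335×10^5)³ / 5.09660×10^6) = 2.923×10^5 s.
Converting: 2.923×10^5 s ÷ 3600 s/hour = 81.2 hours.

t = 81.2 hours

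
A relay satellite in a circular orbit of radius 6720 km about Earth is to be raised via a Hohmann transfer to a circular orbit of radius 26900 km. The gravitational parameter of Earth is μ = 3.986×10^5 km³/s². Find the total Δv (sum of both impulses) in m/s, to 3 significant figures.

Δv = 3460 m/s

Transfer-ellipse semi-major axis a_t = (r₁ + r₂)/2 = (6720 + 26900)/2 = 16810 km.
Circular speed at r₁: v₁ = √(μ/r₁) = √(3.986×10^5/6720) = 7.702 km/s.
On the transfer ellipse at r₁, vis-viva gives v_p = √[μ(2/r₁ − 1/a_t)] = 9.743 km/s.
First burn Δv₁ = |v_p − v₁| = 2.041 km/s.
Circular speed at r₂: v₂ = √(μ/r₂) = 3.8494 km/s.
Transfer-orbit speed at r₂: v_a = √[μ(2/r₂ − 1/a_t)] = 2.4338 km/s.
Second burn Δv₂ = |v₂ − v_a| = 1.416 km/s.
Total Δv = Δv₁ + Δv₂ = 3.457 km/s.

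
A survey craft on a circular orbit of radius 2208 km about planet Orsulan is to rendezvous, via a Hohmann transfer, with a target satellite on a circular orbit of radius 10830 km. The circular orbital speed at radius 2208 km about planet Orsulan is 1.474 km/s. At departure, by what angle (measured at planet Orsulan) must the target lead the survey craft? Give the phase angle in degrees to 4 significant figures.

From the circular-orbit relation v² = μ/r at r = 2208 km: μ = v²r = (1.474)² × 2208 = 4797.27 km³/s².
Semi-major axis of the transfer orbit: a_t = (2208 + 10830)/2 = 6519 km.
The half-period of the transfer ellipse is t = π√(a_t³/μ) = 23874 s.
Target angular speed ω₂ = √(μ/r₂³) = 6.1455×10^-5 rad/s.
Angle swept by the target during transfer: ω₂·t = 1.4672 rad = 84.06°.
The survey craft traverses 180° on the transfer ellipse, so the target must lead by 180° − 84.06° = 95.94°.

φ = 95.94°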